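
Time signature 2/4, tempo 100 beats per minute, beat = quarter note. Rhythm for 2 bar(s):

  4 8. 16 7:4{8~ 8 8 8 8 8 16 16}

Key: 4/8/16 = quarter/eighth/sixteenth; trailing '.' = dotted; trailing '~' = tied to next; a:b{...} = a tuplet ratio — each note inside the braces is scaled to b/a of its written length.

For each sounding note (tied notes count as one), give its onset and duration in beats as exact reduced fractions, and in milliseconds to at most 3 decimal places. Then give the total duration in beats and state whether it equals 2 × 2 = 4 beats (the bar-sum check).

1) 0.0ms=0b +600.0ms=1b
2) 600.0ms=1b +450.0ms=3/4b
3) 1050.0ms=7/4b +150.0ms=1/4b
4) 1200.0ms=2b +342.857ms=4/7b
5) 1542.857ms=18/7b +171.429ms=2/7b
6) 1714.286ms=20/7b +171.429ms=2/7b
7) 1885.714ms=22/7b +171.429ms=2/7b
8) 2057.143ms=24/7b +171.429ms=2/7b
9) 2228.571ms=26/7b +85.714ms=1/7b
10) 2314.286ms=27/7b +85.714ms=1/7b
Σ=4b of 4 (100bpm 2/4) — PASS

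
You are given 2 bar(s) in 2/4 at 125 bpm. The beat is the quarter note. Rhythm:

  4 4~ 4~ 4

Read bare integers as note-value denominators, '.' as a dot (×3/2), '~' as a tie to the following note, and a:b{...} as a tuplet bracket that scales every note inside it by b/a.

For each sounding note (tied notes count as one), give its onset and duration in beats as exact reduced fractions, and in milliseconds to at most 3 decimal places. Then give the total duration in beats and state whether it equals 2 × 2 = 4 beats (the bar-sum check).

1) 0.0ms=0b +480.0ms=1b
2) 480.0ms=1b +1440.0ms=3b
Σ=4b of 4 (125bpm 2/4) — PASS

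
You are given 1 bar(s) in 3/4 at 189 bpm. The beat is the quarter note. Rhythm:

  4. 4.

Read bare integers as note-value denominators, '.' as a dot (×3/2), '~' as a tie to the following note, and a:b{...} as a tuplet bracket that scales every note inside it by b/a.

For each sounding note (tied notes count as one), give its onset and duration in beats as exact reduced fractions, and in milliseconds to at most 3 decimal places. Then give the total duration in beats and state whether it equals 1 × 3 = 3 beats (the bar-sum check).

1) 0.0ms=0b +476.19ms=3/2b
2) 476.19ms=3/2b +476.19ms=3/2b
Σ=3b of 3 (189bpm 3/4) — PASS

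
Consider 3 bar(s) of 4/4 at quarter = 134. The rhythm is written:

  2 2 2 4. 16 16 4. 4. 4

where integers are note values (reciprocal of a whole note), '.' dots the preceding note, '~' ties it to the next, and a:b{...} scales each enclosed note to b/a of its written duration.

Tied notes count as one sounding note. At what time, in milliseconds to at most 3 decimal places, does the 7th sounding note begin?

note 7 onset = 8b = 3582.09ms

1. 0.0ms @ 0 + 895.522ms (2)
2. 895.522ms @ 2 + 895.522ms (2)
3. 1791.045ms @ 4 + 895.522ms (2)
4. 2686.567ms @ 6 + 671.642ms (3/2)
5. 3358.209ms @ 15/2 + 111.94ms (1/4)
6. 3470.149ms @ 31/4 + 111.94ms (1/4)
7. 3582.09ms @ 8 + 671.642ms (3/2)
8. 4253.731ms @ 19/2 + 671.642ms (3/2)
9. 4925.373ms @ 11 + 447.761ms (1)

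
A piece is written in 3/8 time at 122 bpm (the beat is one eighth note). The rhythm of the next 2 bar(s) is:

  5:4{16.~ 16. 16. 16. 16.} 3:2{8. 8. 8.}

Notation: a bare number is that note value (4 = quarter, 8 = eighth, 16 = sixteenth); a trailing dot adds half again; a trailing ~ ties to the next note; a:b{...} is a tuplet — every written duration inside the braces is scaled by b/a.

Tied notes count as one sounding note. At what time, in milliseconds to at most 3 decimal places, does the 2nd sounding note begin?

1. 0.0ms @ 0 + 590.164ms (6/5)
2. 590.164ms @ 6/5 + 295.082ms (3/5)
3. 885.246ms @ 9/5 + 295.082ms (3/5)
4. 1180.328ms @ 12/5 + 295.082ms (3/5)
5. 1475.41ms @ 3 + 491.803ms (1)
6. 1967.213ms @ 4 + 491.803ms (1)
7. 2459.016ms @ 5 + 491.803ms (1)

note 2 onset = 6/5b = 590.164ms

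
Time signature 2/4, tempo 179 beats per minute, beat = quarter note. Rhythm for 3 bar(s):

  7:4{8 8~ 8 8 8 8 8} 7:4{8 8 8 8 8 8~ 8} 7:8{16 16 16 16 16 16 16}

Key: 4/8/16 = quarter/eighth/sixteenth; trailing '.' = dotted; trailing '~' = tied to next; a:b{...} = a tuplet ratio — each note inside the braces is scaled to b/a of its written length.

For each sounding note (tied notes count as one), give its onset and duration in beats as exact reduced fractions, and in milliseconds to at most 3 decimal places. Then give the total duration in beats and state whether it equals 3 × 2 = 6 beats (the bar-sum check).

1) 0.0ms=0b +95.77ms=2/7b
2) 95.77ms=2/7b +191.54ms=4/7b
3) 287.31ms=6/7b +95.77ms=2/7b
4) 383.081ms=8/7b +95.77ms=2/7b
5) 478.851ms=10/7b +95.77ms=2/7b
6) 574.621ms=12/7b +95.77ms=2/7b
7) 670.391ms=2b +95.77ms=2/7b
8) 766.161ms=16/7b +95.77ms=2/7b
9) 861.931ms=18/7b +95.77ms=2/7b
10) 957.702ms=20/7b +95.77ms=2/7b
11) 1053.472ms=22/7b +95.77ms=2/7b
12) 1149.242ms=24/7b +191.54ms=4/7b
13) 1340.782ms=4b +95.77ms=2/7b
14) 1436.552ms=30/7b +95.77ms=2/7b
15) 1532.322ms=32/7b +95.77ms=2/7b
16) 1628.093ms=34/7b +95.77ms=2/7b
17) 1723.863ms=36/7b +95.77ms=2/7b
18) 1819.633ms=38/7b +95.77ms=2/7b
19) 1915.403ms=40/7b +95.77ms=2/7b
Σ=6b of 6 (179bpm 2/4) — PASS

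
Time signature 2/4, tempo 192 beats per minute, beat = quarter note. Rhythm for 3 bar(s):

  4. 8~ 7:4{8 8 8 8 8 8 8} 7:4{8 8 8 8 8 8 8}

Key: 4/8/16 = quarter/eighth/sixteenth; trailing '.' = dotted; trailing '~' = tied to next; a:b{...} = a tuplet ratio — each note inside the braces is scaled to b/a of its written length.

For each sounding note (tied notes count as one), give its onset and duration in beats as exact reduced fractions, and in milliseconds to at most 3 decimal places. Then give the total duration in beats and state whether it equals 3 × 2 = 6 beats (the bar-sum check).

1) 0.0ms=0b +468.75ms=3/2b
2) 468.75ms=3/2b +245.536ms=11/14b
3) 714.286ms=16/7b +89.286ms=2/7b
4) 803.571ms=18/7b +89.286ms=2/7b
5) 892.857ms=20/7b +89.286ms=2/7b
6) 982.143ms=22/7b +89.286ms=2/7b
7) 1071.429ms=24/7b +89.286ms=2/7b
8) 1160.714ms=26/7b +89.286ms=2/7b
9) 1250.0ms=4b +89.286ms=2/7b
10) 1339.286ms=30/7b +89.286ms=2/7b
11) 1428.571ms=32/7b +89.286ms=2/7b
12) 1517.857ms=34/7b +89.286ms=2/7b
13) 1607.143ms=36/7b +89.286ms=2/7b
14) 1696.429ms=38/7b +89.286ms=2/7b
15) 1785.714ms=40/7b +89.286ms=2/7b
Σ=6b of 6 (192bpm 2/4) — PASS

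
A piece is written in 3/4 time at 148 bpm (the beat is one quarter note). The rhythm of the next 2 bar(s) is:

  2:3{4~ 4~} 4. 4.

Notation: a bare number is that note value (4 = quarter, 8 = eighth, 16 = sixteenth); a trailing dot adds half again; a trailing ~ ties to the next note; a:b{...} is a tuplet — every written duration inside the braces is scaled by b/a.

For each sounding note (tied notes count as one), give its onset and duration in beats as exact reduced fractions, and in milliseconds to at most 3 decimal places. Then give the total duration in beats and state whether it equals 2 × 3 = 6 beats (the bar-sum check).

1) 0.0ms=0b +1824.324ms=9/2b
2) 1824.324ms=9/2b +608.108ms=3/2b
Σ=6b of 6 (148bpm 3/4) — PASS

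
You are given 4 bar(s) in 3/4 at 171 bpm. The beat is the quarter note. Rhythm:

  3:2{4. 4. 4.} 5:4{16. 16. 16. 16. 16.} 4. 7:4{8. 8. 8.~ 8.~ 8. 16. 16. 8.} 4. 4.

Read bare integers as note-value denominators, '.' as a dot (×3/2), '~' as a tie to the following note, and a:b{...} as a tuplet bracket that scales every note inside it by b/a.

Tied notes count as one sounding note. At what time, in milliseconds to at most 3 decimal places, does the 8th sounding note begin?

note 8 onset = 21/5b = 1473.684ms

1. 0.0ms @ 0 + 350.877ms (1)
2. 350.877ms @ 1 + 350.877ms (1)
3. 701.754ms @ 2 + 350.877ms (1)
4. 1052.632ms @ 3 + 105.263ms (3/10)
5. 1157.895ms @ 33/10 + 105.263ms (3/10)
6. 1263.158ms @ 18/5 + 105.263ms (3/10)
7. 1368.421ms @ 39/10 + 105.263ms (3/10)
8. 1473.684ms @ 21/5 + 105.263ms (3/10)
9. 1578.947ms @ 9/2 + 526.316ms (3/2)
10. 2105.263ms @ 6 + 150.376ms (3/7)
11. 2255.639ms @ 45/7 + 150.376ms (3/7)
12. 2406.015ms @ 48/7 + 451.128ms (9/7)
13. 2857.143ms @ 57/7 + 75.188ms (3/14)
14. 2932.331ms @ 117/14 + 75.188ms (3/14)
15. 3007.519ms @ 60/7 + 150.376ms (3/7)
16. 3157.895ms @ 9 + 526.316ms (3/2)
17. 3684.211ms @ 21/2 + 526.316ms (3/2)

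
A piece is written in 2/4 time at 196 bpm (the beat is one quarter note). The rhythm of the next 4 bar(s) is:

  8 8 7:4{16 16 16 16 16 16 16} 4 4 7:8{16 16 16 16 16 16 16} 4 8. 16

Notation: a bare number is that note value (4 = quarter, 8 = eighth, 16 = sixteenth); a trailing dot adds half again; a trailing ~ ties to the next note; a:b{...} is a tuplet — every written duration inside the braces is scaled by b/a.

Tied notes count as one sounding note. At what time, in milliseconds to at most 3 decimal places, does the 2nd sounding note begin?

note 2 onset = 1/2b = 153.061ms

1. 0.0ms @ 0 + 153.061ms (1/2)
2. 153.061ms @ 1/2 + 153.061ms (1/2)
3. 306.122ms @ 1 + 43.732ms (1/7)
4. 349.854ms @ 8/7 + 43.732ms (1/7)
5. 393.586ms @ 9/7 + 43.732ms (1/7)
6. 437.318ms @ 10/7 + 43.732ms (1/7)
7. 481.05ms @ 11/7 + 43.732ms (1/7)
8. 524.781ms @ 12/7 + 43.732ms (1/7)
9. 568.513ms @ 13/7 + 43.732ms (1/7)
10. 612.245ms @ 2 + 306.122ms (1)
11. 918.367ms @ 3 + 306.122ms (1)
12. 1224.49ms @ 4 + 87.464ms (2/7)
13. 1311.953ms @ 30/7 + 87.464ms (2/7)
14. 1399.417ms @ 32/7 + 87.464ms (2/7)
15. 1486.88ms @ 34/7 + 87.464ms (2/7)
16. 1574.344ms @ 36/7 + 87.464ms (2/7)
17. 1661.808ms @ 38/7 + 87.464ms (2/7)
18. 1749.271ms @ 40/7 + 87.464ms (2/7)
19. 1836.735ms @ 6 + 306.122ms (1)
20. 2142.857ms @ 7 + 229.592ms (3/4)
21. 2372.449ms @ 31/4 + 76.531ms (1/4)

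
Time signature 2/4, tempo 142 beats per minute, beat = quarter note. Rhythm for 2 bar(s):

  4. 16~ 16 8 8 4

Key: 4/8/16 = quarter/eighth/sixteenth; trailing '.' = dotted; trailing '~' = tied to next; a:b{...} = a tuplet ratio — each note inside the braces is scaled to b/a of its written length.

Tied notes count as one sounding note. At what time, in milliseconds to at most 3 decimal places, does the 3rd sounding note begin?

note 3 onset = 2b = 845.07ms

1. 0.0ms @ 0 + 633.803ms (3/2)
2. 633.803ms @ 3/2 + 211.268ms (1/2)
3. 845.07ms @ 2 + 211.268ms (1/2)
4. 1056.338ms @ 5/2 + 211.268ms (1/2)
5. 1267.606ms @ 3 + 422.535ms (1)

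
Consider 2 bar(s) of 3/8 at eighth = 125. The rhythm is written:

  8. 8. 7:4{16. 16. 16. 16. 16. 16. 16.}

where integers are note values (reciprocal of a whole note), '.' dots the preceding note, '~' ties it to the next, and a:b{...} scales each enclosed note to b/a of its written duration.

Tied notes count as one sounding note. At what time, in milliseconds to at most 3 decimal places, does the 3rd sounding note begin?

1. 0.0ms @ 0 + 720.0ms (3/2)
2. 720.0ms @ 3/2 + 720.0ms (3/2)
3. 1440.0ms @ 3 + 205.714ms (3/7)
4. 1645.714ms @ 24/7 + 205.714ms (3/7)
5. 1851.429ms @ 27/7 + 205.714ms (3/7)
6. 2057.143ms @ 30/7 + 205.714ms (3/7)
7. 2262.857ms @ 33/7 + 205.714ms (3/7)
8. 2468.571ms @ 36/7 + 205.714ms (3/7)
9. 2674.286ms @ 39/7 + 205.714ms (3/7)

note 3 onset = 3b = 1440.0ms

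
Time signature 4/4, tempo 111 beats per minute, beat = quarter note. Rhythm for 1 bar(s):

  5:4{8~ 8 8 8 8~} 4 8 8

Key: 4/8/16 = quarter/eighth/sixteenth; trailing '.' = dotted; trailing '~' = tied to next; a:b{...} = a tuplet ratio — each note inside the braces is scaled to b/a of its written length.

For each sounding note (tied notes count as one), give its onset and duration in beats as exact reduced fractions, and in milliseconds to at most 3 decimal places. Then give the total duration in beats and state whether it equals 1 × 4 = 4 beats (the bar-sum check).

1) 0.0ms=0b +432.432ms=4/5b
2) 432.432ms=4/5b +216.216ms=2/5b
3) 648.649ms=6/5b +216.216ms=2/5b
4) 864.865ms=8/5b +756.757ms=7/5b
5) 1621.622ms=3b +270.27ms=1/2b
6) 1891.892ms=7/2b +270.27ms=1/2b
Σ=4b of 4 (111bpm 4/4) — PASS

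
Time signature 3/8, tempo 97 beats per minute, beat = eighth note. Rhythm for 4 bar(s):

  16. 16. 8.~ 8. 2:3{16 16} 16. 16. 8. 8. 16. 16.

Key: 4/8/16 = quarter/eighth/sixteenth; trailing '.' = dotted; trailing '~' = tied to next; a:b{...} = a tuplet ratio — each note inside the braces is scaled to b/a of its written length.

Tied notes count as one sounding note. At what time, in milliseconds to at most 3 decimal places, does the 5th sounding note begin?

1. 0.0ms @ 0 + 463.918ms (3/4)
2. 463.918ms @ 3/4 + 463.918ms (3/4)
3. 927.835ms @ 3/2 + 1855.67ms (3)
4. 2783.505ms @ 9/2 + 463.918ms (3/4)
5. 3247.423ms @ 21/4 + 463.918ms (3/4)
6. 3711.34ms @ 6 + 463.918ms (3/4)
7. 4175.258ms @ 27/4 + 463.918ms (3/4)
8. 4639.175ms @ 15/2 + 927.835ms (3/2)
9. 5567.01ms @ 9 + 927.835ms (3/2)
10. 6494.845ms @ 21/2 + 463.918ms (3/4)
11. 6958.763ms @ 45/4 + 463.918ms (3/4)

note 5 onset = 21/4b = 3247.423ms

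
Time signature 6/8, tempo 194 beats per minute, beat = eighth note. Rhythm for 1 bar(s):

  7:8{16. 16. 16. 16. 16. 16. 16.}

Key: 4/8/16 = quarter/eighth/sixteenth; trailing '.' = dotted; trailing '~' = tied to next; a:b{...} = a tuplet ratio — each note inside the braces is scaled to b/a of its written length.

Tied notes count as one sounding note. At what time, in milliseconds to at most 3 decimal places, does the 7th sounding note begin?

1. 0.0ms @ 0 + 265.096ms (6/7)
2. 265.096ms @ 6/7 + 265.096ms (6/7)
3. 530.191ms @ 12/7 + 265.096ms (6/7)
4. 795.287ms @ 18/7 + 265.096ms (6/7)
5. 1060.383ms @ 24/7 + 265.096ms (6/7)
6. 1325.479ms @ 30/7 + 265.096ms (6/7)
7. 1590.574ms @ 36/7 + 265.096ms (6/7)

note 7 onset = 36/7b = 1590.574ms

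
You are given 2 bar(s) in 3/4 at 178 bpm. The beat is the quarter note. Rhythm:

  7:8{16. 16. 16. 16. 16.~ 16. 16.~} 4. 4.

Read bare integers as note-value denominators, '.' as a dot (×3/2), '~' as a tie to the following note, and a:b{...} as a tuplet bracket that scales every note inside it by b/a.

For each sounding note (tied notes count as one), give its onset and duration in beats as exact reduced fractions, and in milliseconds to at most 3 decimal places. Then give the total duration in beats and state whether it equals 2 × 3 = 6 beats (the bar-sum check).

1) 0.0ms=0b +144.462ms=3/7b
2) 144.462ms=3/7b +144.462ms=3/7b
3) 288.925ms=6/7b +144.462ms=3/7b
4) 433.387ms=9/7b +144.462ms=3/7b
5) 577.849ms=12/7b +288.925ms=6/7b
6) 866.774ms=18/7b +650.08ms=27/14b
7) 1516.854ms=9/2b +505.618ms=3/2b
Σ=6b of 6 (178bpm 3/4) — PASS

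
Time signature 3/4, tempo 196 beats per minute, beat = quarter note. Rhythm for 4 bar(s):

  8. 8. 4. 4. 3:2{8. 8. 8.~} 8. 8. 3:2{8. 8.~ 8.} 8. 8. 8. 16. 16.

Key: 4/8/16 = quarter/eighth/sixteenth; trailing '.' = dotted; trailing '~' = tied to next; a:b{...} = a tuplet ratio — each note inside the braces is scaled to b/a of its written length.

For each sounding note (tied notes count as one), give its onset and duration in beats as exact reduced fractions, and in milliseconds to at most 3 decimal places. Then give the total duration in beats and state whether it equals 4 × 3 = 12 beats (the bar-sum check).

1) 0.0ms=0b +229.592ms=3/4b
2) 229.592ms=3/4b +229.592ms=3/4b
3) 459.184ms=3/2b +459.184ms=3/2b
4) 918.367ms=3b +459.184ms=3/2b
5) 1377.551ms=9/2b +153.061ms=1/2b
6) 1530.612ms=5b +153.061ms=1/2b
7) 1683.673ms=11/2b +382.653ms=5/4b
8) 2066.327ms=27/4b +229.592ms=3/4b
9) 2295.918ms=15/2b +153.061ms=1/2b
10) 2448.98ms=8b +306.122ms=1b
11) 2755.102ms=9b +229.592ms=3/4b
12) 2984.694ms=39/4b +229.592ms=3/4b
13) 3214.286ms=21/2b +229.592ms=3/4b
14) 3443.878ms=45/4b +114.796ms=3/8b
15) 3558.673ms=93/8b +114.796ms=3/8b
Σ=12b of 12 (196bpm 3/4) — PASS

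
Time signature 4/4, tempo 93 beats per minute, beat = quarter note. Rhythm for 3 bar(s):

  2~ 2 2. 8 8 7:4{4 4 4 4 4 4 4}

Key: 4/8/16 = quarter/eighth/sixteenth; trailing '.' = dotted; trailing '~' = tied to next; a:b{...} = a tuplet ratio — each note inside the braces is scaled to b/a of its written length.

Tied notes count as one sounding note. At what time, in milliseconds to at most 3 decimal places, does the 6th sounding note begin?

1. 0.0ms @ 0 + 2580.645ms (4)
2. 2580.645ms @ 4 + 1935.484ms (3)
3. 4516.129ms @ 7 + 322.581ms (1/2)
4. 4838.71ms @ 15/2 + 322.581ms (1/2)
5. 5161.29ms @ 8 + 368.664ms (4/7)
6. 5529.954ms @ 60/7 + 368.664ms (4/7)
7. 5898.618ms @ 64/7 + 368.664ms (4/7)
8. 6267.281ms @ 68/7 + 368.664ms (4/7)
9. 6635.945ms @ 72/7 + 368.664ms (4/7)
10. 7004.608ms @ 76/7 + 368.664ms (4/7)
11. 7373.272ms @ 80/7 + 368.664ms (4/7)

note 6 onset = 60/7b = 5529.954ms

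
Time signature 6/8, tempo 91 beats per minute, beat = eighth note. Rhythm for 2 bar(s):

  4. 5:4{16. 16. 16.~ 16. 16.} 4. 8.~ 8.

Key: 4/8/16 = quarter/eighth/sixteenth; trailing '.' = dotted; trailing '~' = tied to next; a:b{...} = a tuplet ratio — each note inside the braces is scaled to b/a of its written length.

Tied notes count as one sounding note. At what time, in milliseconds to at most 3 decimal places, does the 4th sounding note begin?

note 4 onset = 21/5b = 2769.231ms

1. 0.0ms @ 0 + 1978.022ms (3)
2. 1978.022ms @ 3 + 395.604ms (3/5)
3. 2373.626ms @ 18/5 + 395.604ms (3/5)
4. 2769.231ms @ 21/5 + 791.209ms (6/5)
5. 3560.44ms @ 27/5 + 395.604ms (3/5)
6. 3956.044ms @ 6 + 1978.022ms (3)
7. 5934.066ms @ 9 + 1978.022ms (3)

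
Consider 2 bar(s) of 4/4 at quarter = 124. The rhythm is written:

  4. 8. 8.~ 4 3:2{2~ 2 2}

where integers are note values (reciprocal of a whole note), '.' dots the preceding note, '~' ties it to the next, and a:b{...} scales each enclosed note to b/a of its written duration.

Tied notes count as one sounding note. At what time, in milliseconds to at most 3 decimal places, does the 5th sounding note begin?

1. 0.0ms @ 0 + 725.806ms (3/2)
2. 725.806ms @ 3/2 + 362.903ms (3/4)
3. 1088.71ms @ 9/4 + 846.774ms (7/4)
4. 1935.484ms @ 4 + 1290.323ms (8/3)
5. 3225.806ms @ 20/3 + 645.161ms (4/3)

note 5 onset = 20/3b = 3225.806ms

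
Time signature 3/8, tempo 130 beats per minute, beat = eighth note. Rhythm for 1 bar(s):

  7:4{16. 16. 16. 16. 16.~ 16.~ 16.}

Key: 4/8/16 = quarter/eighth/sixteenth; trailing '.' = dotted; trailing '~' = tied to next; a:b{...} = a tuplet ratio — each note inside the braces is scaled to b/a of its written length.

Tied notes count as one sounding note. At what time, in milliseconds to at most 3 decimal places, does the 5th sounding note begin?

note 5 onset = 12/7b = 791.209ms

1. 0.0ms @ 0 + 197.802ms (3/7)
2. 197.802ms @ 3/7 + 197.802ms (3/7)
3. 395.604ms @ 6/7 + 197.802ms (3/7)
4. 593.407ms @ 9/7 + 197.802ms (3/7)
5. 791.209ms @ 12/7 + 593.407ms (9/7)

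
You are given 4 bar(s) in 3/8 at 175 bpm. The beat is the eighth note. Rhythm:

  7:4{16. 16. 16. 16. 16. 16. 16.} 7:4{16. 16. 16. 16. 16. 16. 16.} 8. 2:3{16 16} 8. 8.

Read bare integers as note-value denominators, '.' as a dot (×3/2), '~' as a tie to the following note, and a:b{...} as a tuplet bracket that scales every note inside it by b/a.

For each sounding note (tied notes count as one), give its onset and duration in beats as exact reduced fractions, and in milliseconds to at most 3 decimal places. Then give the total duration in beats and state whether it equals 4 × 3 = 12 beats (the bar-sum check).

1) 0.0ms=0b +146.939ms=3/7b
2) 146.939ms=3/7b +146.939ms=3/7b
3) 293.878ms=6/7b +146.939ms=3/7b
4) 440.816ms=9/7b +146.939ms=3/7b
5) 587.755ms=12/7b +146.939ms=3/7b
6) 734.694ms=15/7b +146.939ms=3/7b
7) 881.633ms=18/7b +146.939ms=3/7b
8) 1028.571ms=3b +146.939ms=3/7b
9) 1175.51ms=24/7b +146.939ms=3/7b
10) 1322.449ms=27/7b +146.939ms=3/7b
11) 1469.388ms=30/7b +146.939ms=3/7b
12) 1616.327ms=33/7b +146.939ms=3/7b
13) 1763.265ms=36/7b +146.939ms=3/7b
14) 1910.204ms=39/7b +146.939ms=3/7b
15) 2057.143ms=6b +514.286ms=3/2b
16) 2571.429ms=15/2b +257.143ms=3/4b
17) 2828.571ms=33/4b +257.143ms=3/4b
18) 3085.714ms=9b +514.286ms=3/2b
19) 3600.0ms=21/2b +514.286ms=3/2b
Σ=12b of 12 (175bpm 3/8) — PASS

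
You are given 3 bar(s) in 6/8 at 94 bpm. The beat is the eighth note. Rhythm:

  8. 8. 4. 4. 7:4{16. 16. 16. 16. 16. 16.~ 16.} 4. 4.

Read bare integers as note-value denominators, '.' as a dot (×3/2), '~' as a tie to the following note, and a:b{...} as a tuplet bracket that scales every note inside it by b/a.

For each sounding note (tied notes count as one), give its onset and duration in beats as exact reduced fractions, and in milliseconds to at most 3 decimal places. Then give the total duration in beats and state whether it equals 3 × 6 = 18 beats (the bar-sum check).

1) 0.0ms=0b +957.447ms=3/2b
2) 957.447ms=3/2b +957.447ms=3/2b
3) 1914.894ms=3b +1914.894ms=3b
4) 3829.787ms=6b +1914.894ms=3b
5) 5744.681ms=9b +273.556ms=3/7b
6) 6018.237ms=66/7b +273.556ms=3/7b
7) 6291.793ms=69/7b +273.556ms=3/7b
8) 6565.35ms=72/7b +273.556ms=3/7b
9) 6838.906ms=75/7b +273.556ms=3/7b
10) 7112.462ms=78/7b +547.112ms=6/7b
11) 7659.574ms=12b +1914.894ms=3b
12) 9574.468ms=15b +1914.894ms=3b
Σ=18b of 18 (94bpm 6/8) — PASS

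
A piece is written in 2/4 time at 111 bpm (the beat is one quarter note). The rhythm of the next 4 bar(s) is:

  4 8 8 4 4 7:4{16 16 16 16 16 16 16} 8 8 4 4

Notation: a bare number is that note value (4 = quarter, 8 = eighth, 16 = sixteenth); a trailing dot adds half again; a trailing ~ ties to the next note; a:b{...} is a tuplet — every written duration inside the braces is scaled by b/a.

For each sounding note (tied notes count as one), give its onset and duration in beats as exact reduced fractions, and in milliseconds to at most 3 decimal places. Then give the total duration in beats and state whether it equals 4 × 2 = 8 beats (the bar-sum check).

1) 0.0ms=0b +540.541ms=1b
2) 540.541ms=1b +270.27ms=1/2b
3) 810.811ms=3/2b +270.27ms=1/2b
4) 1081.081ms=2b +540.541ms=1b
5) 1621.622ms=3b +540.541ms=1b
6) 2162.162ms=4b +77.22ms=1/7b
7) 2239.382ms=29/7b +77.22ms=1/7b
8) 2316.602ms=30/7b +77.22ms=1/7b
9) 2393.822ms=31/7b +77.22ms=1/7b
10) 2471.042ms=32/7b +77.22ms=1/7b
11) 2548.263ms=33/7b +77.22ms=1/7b
12) 2625.483ms=34/7b +77.22ms=1/7b
13) 2702.703ms=5b +270.27ms=1/2b
14) 2972.973ms=11/2b +270.27ms=1/2b
15) 3243.243ms=6b +540.541ms=1b
16) 3783.784ms=7b +540.541ms=1b
Σ=8b of 8 (111bpm 2/4) — PASS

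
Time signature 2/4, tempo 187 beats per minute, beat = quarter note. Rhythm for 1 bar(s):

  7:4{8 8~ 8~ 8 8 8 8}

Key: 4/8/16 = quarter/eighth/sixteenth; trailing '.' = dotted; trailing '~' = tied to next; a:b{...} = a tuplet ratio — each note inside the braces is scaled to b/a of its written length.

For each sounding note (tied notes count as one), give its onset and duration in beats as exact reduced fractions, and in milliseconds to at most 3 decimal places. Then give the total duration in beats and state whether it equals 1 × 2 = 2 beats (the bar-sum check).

1) 0.0ms=0b +91.673ms=2/7b
2) 91.673ms=2/7b +275.019ms=6/7b
3) 366.692ms=8/7b +91.673ms=2/7b
4) 458.365ms=10/7b +91.673ms=2/7b
5) 550.038ms=12/7b +91.673ms=2/7b
Σ=2b of 2 (187bpm 2/4) — PASS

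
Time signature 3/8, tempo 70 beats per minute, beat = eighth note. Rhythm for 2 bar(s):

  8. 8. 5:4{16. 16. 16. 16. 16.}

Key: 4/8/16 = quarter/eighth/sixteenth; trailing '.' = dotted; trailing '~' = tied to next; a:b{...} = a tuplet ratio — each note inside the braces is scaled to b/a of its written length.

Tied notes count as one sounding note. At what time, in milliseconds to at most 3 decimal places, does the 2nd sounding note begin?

1. 0.0ms @ 0 + 1285.714ms (3/2)
2. 1285.714ms @ 3/2 + 1285.714ms (3/2)
3. 2571.429ms @ 3 + 514.286ms (3/5)
4. 3085.714ms @ 18/5 + 514.286ms (3/5)
5. 3600.0ms @ 21/5 + 514.286ms (3/5)
6. 4114.286ms @ 24/5 + 514.286ms (3/5)
7. 4628.571ms @ 27/5 + 514.286ms (3/5)

note 2 onset = 3/2b = 1285.714ms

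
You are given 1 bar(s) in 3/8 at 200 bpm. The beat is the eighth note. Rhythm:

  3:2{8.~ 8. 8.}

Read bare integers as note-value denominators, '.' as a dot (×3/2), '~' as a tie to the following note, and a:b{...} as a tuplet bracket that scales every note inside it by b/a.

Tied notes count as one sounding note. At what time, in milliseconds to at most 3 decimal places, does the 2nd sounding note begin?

note 2 onset = 2b = 600.0ms

1. 0.0ms @ 0 + 600.0ms (2)
2. 600.0ms @ 2 + 300.0ms (1)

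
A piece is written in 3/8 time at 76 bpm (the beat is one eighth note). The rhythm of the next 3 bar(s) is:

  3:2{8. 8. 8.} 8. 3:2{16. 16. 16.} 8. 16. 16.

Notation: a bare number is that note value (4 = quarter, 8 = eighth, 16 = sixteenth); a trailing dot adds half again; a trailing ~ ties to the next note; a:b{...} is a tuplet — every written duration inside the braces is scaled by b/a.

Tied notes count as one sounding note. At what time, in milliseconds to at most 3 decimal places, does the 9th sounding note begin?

note 9 onset = 15/2b = 5921.053ms

1. 0.0ms @ 0 + 789.474ms (1)
2. 789.474ms @ 1 + 789.474ms (1)
3. 1578.947ms @ 2 + 789.474ms (1)
4. 2368.421ms @ 3 + 1184.211ms (3/2)
5. 3552.632ms @ 9/2 + 394.737ms (1/2)
6. 3947.368ms @ 5 + 394.737ms (1/2)
7. 4342.105ms @ 11/2 + 394.737ms (1/2)
8. 4736.842ms @ 6 + 1184.211ms (3/2)
9. 5921.053ms @ 15/2 + 592.105ms (3/4)
10. 6513.158ms @ 33/4 + 592.105ms (3/4)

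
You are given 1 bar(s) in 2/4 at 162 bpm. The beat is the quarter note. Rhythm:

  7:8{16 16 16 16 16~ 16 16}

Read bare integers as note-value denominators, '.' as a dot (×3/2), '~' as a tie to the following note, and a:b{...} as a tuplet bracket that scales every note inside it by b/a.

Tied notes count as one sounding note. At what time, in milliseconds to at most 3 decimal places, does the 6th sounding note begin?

note 6 onset = 12/7b = 634.921ms

1. 0.0ms @ 0 + 105.82ms (2/7)
2. 105.82ms @ 2/7 + 105.82ms (2/7)
3. 211.64ms @ 4/7 + 105.82ms (2/7)
4. 317.46ms @ 6/7 + 105.82ms (2/7)
5. 423.28ms @ 8/7 + 211.64ms (4/7)
6. 634.921ms @ 12/7 + 105.82ms (2/7)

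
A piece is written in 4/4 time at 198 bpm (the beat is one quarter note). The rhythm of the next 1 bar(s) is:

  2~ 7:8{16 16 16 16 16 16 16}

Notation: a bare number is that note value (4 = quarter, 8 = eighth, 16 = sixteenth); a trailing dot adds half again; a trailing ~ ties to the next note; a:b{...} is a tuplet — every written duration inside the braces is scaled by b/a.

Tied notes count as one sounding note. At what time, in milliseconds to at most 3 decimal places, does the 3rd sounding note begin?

1. 0.0ms @ 0 + 692.641ms (16/7)
2. 692.641ms @ 16/7 + 86.58ms (2/7)
3. 779.221ms @ 18/7 + 86.58ms (2/7)
4. 865.801ms @ 20/7 + 86.58ms (2/7)
5. 952.381ms @ 22/7 + 86.58ms (2/7)
6. 1038.961ms @ 24/7 + 86.58ms (2/7)
7. 1125.541ms @ 26/7 + 86.58ms (2/7)

note 3 onset = 18/7b = 779.221ms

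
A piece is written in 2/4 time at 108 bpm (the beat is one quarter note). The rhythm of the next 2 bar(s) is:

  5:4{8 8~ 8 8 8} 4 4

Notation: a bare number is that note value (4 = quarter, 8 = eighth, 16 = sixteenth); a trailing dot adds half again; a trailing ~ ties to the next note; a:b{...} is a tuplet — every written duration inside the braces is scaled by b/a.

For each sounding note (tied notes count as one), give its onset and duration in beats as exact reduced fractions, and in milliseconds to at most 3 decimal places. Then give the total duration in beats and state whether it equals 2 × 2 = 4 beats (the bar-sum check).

1) 0.0ms=0b +222.222ms=2/5b
2) 222.222ms=2/5b +444.444ms=4/5b
3) 666.667ms=6/5b +222.222ms=2/5b
4) 888.889ms=8/5b +222.222ms=2/5b
5) 1111.111ms=2b +555.556ms=1b
6) 1666.667ms=3b +555.556ms=1b
Σ=4b of 4 (108bpm 2/4) — PASS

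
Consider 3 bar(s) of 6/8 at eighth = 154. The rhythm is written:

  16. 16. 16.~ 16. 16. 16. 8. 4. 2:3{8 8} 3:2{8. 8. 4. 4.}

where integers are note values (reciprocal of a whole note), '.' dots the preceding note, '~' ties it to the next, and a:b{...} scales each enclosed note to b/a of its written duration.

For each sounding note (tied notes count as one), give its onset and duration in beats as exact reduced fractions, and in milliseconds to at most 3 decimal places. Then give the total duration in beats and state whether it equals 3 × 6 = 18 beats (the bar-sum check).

1) 0.0ms=0b +292.208ms=3/4b
2) 292.208ms=3/4b +292.208ms=3/4b
3) 584.416ms=3/2b +584.416ms=3/2b
4) 1168.831ms=3b +292.208ms=3/4b
5) 1461.039ms=15/4b +292.208ms=3/4b
6) 1753.247ms=9/2b +584.416ms=3/2b
7) 2337.662ms=6b +1168.831ms=3b
8) 3506.494ms=9b +584.416ms=3/2b
9) 4090.909ms=21/2b +584.416ms=3/2b
10) 4675.325ms=12b +389.61ms=1b
11) 5064.935ms=13b +389.61ms=1b
12) 5454.545ms=14b +779.221ms=2b
13) 6233.766ms=16b +779.221ms=2b
Σ=18b of 18 (154bpm 6/8) — PASS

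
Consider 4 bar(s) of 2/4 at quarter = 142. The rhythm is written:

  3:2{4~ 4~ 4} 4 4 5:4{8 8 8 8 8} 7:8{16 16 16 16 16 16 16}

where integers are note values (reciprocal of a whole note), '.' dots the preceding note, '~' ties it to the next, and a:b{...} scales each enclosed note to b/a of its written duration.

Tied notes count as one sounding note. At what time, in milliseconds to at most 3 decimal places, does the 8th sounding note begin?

note 8 onset = 28/5b = 2366.197ms

1. 0.0ms @ 0 + 845.07ms (2)
2. 845.07ms @ 2 + 422.535ms (1)
3. 1267.606ms @ 3 + 422.535ms (1)
4. 1690.141ms @ 4 + 169.014ms (2/5)
5. 1859.155ms @ 22/5 + 169.014ms (2/5)
6. 2028.169ms @ 24/5 + 169.014ms (2/5)
7. 2197.183ms @ 26/5 + 169.014ms (2/5)
8. 2366.197ms @ 28/5 + 169.014ms (2/5)
9. 2535.211ms @ 6 + 120.724ms (2/7)
10. 2655.936ms @ 44/7 + 120.724ms (2/7)
11. 2776.66ms @ 46/7 + 120.724ms (2/7)
12. 2897.384ms @ 48/7 + 120.724ms (2/7)
13. 3018.109ms @ 50/7 + 120.724ms (2/7)
14. 3138.833ms @ 52/7 + 120.724ms (2/7)
15. 3259.557ms @ 54/7 + 120.724ms (2/7)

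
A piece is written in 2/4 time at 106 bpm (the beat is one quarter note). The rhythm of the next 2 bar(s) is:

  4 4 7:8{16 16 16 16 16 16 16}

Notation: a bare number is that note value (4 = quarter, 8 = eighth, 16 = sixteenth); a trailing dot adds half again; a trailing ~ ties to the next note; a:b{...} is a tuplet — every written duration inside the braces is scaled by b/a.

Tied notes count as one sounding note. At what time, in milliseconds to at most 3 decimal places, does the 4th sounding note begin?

1. 0.0ms @ 0 + 566.038ms (1)
2. 566.038ms @ 1 + 566.038ms (1)
3. 1132.075ms @ 2 + 161.725ms (2/7)
4. 1293.801ms @ 16/7 + 161.725ms (2/7)
5. 1455.526ms @ 18/7 + 161.725ms (2/7)
6. 1617.251ms @ 20/7 + 161.725ms (2/7)
7. 1778.976ms @ 22/7 + 161.725ms (2/7)
8. 1940.701ms @ 24/7 + 161.725ms (2/7)
9. 2102.426ms @ 26/7 + 161.725ms (2/7)

note 4 onset = 16/7b = 1293.801ms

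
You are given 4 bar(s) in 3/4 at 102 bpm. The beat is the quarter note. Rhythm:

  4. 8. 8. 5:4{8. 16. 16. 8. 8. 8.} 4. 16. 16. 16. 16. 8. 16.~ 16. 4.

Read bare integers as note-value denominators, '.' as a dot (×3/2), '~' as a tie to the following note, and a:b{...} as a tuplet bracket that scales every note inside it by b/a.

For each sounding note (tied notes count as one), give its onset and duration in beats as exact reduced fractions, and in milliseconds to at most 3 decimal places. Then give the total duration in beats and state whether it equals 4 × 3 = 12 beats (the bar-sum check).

1) 0.0ms=0b +882.353ms=3/2b
2) 882.353ms=3/2b +441.176ms=3/4b
3) 1323.529ms=9/4b +441.176ms=3/4b
4) 1764.706ms=3b +352.941ms=3/5b
5) 2117.647ms=18/5b +176.471ms=3/10b
6) 2294.118ms=39/10b +176.471ms=3/10b
7) 2470.588ms=21/5b +352.941ms=3/5b
8) 2823.529ms=24/5b +352.941ms=3/5b
9) 3176.471ms=27/5b +352.941ms=3/5b
10) 3529.412ms=6b +882.353ms=3/2b
11) 4411.765ms=15/2b +220.588ms=3/8b
12) 4632.353ms=63/8b +220.588ms=3/8b
13) 4852.941ms=33/4b +220.588ms=3/8b
14) 5073.529ms=69/8b +220.588ms=3/8b
15) 5294.118ms=9b +441.176ms=3/4b
16) 5735.294ms=39/4b +441.176ms=3/4b
17) 6176.471ms=21/2b +882.353ms=3/2b
Σ=12b of 12 (102bpm 3/4) — PASS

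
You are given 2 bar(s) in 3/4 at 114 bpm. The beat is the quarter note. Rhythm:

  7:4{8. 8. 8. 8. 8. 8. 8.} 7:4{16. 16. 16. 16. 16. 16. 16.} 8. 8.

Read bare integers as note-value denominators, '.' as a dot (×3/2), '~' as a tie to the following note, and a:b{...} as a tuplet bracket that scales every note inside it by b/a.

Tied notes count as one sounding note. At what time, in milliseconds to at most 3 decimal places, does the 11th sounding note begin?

note 11 onset = 51/14b = 1917.293ms

1. 0.0ms @ 0 + 225.564ms (3/7)
2. 225.564ms @ 3/7 + 225.564ms (3/7)
3. 451.128ms @ 6/7 + 225.564ms (3/7)
4. 676.692ms @ 9/7 + 225.564ms (3/7)
5. 902.256ms @ 12/7 + 225.564ms (3/7)
6. 1127.82ms @ 15/7 + 225.564ms (3/7)
7. 1353.383ms @ 18/7 + 225.564ms (3/7)
8. 1578.947ms @ 3 + 112.782ms (3/14)
9. 1691.729ms @ 45/14 + 112.782ms (3/14)
10. 1804.511ms @ 24/7 + 112.782ms (3/14)
11. 1917.293ms @ 51/14 + 112.782ms (3/14)
12. 2030.075ms @ 27/7 + 112.782ms (3/14)
13. 2142.857ms @ 57/14 + 112.782ms (3/14)
14. 2255.639ms @ 30/7 + 112.782ms (3/14)
15. 2368.421ms @ 9/2 + 394.737ms (3/4)
16. 2763.158ms @ 21/4 + 394.737ms (3/4)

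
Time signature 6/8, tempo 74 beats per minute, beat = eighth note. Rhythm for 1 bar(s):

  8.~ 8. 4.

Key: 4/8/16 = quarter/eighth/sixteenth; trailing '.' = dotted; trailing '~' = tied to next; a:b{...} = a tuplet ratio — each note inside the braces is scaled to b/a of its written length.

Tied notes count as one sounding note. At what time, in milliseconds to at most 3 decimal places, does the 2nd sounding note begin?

note 2 onset = 3b = 2432.432ms

1. 0.0ms @ 0 + 2432.432ms (3)
2. 2432.432ms @ 3 + 2432.432ms (3)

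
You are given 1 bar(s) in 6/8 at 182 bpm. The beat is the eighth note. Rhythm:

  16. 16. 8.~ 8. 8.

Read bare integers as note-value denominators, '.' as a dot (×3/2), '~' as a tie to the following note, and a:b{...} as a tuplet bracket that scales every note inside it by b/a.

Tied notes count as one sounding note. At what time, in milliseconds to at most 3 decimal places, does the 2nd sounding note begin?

note 2 onset = 3/4b = 247.253ms

1. 0.0ms @ 0 + 247.253ms (3/4)
2. 247.253ms @ 3/4 + 247.253ms (3/4)
3. 494.505ms @ 3/2 + 989.011ms (3)
4. 1483.516ms @ 9/2 + 494.505ms (3/2)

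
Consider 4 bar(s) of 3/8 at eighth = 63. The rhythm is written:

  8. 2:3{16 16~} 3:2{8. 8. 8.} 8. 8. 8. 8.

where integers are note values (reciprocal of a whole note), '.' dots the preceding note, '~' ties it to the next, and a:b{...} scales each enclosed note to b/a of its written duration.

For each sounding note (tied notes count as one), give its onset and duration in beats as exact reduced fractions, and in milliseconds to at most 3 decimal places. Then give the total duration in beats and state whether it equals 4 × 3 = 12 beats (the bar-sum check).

1) 0.0ms=0b +1428.571ms=3/2b
2) 1428.571ms=3/2b +714.286ms=3/4b
3) 2142.857ms=9/4b +1666.667ms=7/4b
4) 3809.524ms=4b +952.381ms=1b
5) 4761.905ms=5b +952.381ms=1b
6) 5714.286ms=6b +1428.571ms=3/2b
7) 7142.857ms=15/2b +1428.571ms=3/2b
8) 8571.429ms=9b +1428.571ms=3/2b
9) 10000.0ms=21/2b +1428.571ms=3/2b
Σ=12b of 12 (63bpm 3/8) — PASS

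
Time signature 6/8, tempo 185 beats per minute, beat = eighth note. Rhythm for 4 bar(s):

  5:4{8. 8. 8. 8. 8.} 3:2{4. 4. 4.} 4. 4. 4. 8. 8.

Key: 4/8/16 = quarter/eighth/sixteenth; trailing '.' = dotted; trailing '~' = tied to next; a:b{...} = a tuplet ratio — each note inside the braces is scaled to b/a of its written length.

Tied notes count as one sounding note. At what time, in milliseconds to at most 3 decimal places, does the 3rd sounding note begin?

note 3 onset = 12/5b = 778.378ms

1. 0.0ms @ 0 + 389.189ms (6/5)
2. 389.189ms @ 6/5 + 389.189ms (6/5)
3. 778.378ms @ 12/5 + 389.189ms (6/5)
4. 1167.568ms @ 18/5 + 389.189ms (6/5)
5. 1556.757ms @ 24/5 + 389.189ms (6/5)
6. 1945.946ms @ 6 + 648.649ms (2)
7. 2594.595ms @ 8 + 648.649ms (2)
8. 3243.243ms @ 10 + 648.649ms (2)
9. 3891.892ms @ 12 + 972.973ms (3)
10. 4864.865ms @ 15 + 972.973ms (3)
11. 5837.838ms @ 18 + 972.973ms (3)
12. 6810.811ms @ 21 + 486.486ms (3/2)
13. 7297.297ms @ 45/2 + 486.486ms (3/2)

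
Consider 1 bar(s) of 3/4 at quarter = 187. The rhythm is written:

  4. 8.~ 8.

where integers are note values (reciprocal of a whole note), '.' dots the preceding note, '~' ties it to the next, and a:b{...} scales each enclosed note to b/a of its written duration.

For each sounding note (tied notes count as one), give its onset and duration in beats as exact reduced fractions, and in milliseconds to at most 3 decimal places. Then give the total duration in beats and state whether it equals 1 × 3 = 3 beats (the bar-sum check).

1) 0.0ms=0b +481.283ms=3/2b
2) 481.283ms=3/2b +481.283ms=3/2b
Σ=3b of 3 (187bpm 3/4) — PASS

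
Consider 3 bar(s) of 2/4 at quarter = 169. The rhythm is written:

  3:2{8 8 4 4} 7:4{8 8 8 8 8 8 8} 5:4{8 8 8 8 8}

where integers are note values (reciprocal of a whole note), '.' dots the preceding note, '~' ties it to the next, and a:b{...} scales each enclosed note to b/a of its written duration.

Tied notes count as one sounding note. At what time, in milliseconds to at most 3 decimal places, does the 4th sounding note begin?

note 4 onset = 4/3b = 473.373ms

1. 0.0ms @ 0 + 118.343ms (1/3)
2. 118.343ms @ 1/3 + 118.343ms (1/3)
3. 236.686ms @ 2/3 + 236.686ms (2/3)
4. 473.373ms @ 4/3 + 236.686ms (2/3)
5. 710.059ms @ 2 + 101.437ms (2/7)
6. 811.496ms @ 16/7 + 101.437ms (2/7)
7. 912.933ms @ 18/7 + 101.437ms (2/7)
8. 1014.37ms @ 20/7 + 101.437ms (2/7)
9. 1115.807ms @ 22/7 + 101.437ms (2/7)
10. 1217.244ms @ 24/7 + 101.437ms (2/7)
11. 1318.681ms @ 26/7 + 101.437ms (2/7)
12. 1420.118ms @ 4 + 142.012ms (2/5)
13. 1562.13ms @ 22/5 + 142.012ms (2/5)
14. 1704.142ms @ 24/5 + 142.012ms (2/5)
15. 1846.154ms @ 26/5 + 142.012ms (2/5)
16. 1988.166ms @ 28/5 + 142.012ms (2/5)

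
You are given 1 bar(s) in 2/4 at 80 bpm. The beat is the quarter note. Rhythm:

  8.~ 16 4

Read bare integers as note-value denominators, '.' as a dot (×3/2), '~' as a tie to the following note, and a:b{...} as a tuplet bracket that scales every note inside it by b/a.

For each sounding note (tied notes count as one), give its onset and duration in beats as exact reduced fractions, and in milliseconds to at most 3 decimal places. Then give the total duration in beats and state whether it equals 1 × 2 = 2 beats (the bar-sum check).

1) 0.0ms=0b +750.0ms=1b
2) 750.0ms=1b +750.0ms=1b
Σ=2b of 2 (80bpm 2/4) — PASS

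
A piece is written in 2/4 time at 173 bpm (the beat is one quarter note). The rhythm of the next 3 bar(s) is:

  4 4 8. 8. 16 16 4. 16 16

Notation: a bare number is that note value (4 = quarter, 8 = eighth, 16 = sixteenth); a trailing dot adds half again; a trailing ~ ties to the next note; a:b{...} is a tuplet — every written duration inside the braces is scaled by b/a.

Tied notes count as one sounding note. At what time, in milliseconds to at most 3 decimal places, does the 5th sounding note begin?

1. 0.0ms @ 0 + 346.821ms (1)
2. 346.821ms @ 1 + 346.821ms (1)
3. 693.642ms @ 2 + 260.116ms (3/4)
4. 953.757ms @ 11/4 + 260.116ms (3/4)
5. 1213.873ms @ 7/2 + 86.705ms (1/4)
6. 1300.578ms @ 15/4 + 86.705ms (1/4)
7. 1387.283ms @ 4 + 520.231ms (3/2)
8. 1907.514ms @ 11/2 + 86.705ms (1/4)
9. 1994.22ms @ 23/4 + 86.705ms (1/4)

note 5 onset = 7/2b = 1213.873ms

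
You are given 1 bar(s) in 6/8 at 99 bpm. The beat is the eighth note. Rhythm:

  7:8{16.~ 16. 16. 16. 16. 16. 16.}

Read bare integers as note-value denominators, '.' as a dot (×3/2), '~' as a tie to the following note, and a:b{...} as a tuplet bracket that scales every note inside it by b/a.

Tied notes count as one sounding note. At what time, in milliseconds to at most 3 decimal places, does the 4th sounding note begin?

1. 0.0ms @ 0 + 1038.961ms (12/7)
2. 1038.961ms @ 12/7 + 519.481ms (6/7)
3. 1558.442ms @ 18/7 + 519.481ms (6/7)
4. 2077.922ms @ 24/7 + 519.481ms (6/7)
5. 2597.403ms @ 30/7 + 519.481ms (6/7)
6. 3116.883ms @ 36/7 + 519.481ms (6/7)

note 4 onset = 24/7b = 2077.922ms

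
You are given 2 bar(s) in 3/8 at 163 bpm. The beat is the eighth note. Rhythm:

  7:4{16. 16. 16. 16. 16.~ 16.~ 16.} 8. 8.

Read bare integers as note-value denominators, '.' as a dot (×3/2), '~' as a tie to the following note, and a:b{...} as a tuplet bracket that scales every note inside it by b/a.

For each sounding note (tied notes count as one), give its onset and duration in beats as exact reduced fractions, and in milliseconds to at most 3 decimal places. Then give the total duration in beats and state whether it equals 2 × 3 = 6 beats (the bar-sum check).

1) 0.0ms=0b +157.756ms=3/7b
2) 157.756ms=3/7b +157.756ms=3/7b
3) 315.513ms=6/7b +157.756ms=3/7b
4) 473.269ms=9/7b +157.756ms=3/7b
5) 631.025ms=12/7b +473.269ms=9/7b
6) 1104.294ms=3b +552.147ms=3/2b
7) 1656.442ms=9/2b +552.147ms=3/2b
Σ=6b of 6 (163bpm 3/8) — PASS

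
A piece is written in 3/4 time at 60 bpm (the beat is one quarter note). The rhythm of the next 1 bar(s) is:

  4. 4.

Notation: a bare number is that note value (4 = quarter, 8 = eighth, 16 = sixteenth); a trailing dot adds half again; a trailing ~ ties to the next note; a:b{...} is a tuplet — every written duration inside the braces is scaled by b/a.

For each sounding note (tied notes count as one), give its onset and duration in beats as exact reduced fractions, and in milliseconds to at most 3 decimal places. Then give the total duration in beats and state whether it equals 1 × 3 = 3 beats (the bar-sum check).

1) 0.0ms=0b +1500.0ms=3/2b
2) 1500.0ms=3/2b +1500.0ms=3/2b
Σ=3b of 3 (60bpm 3/4) — PASS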